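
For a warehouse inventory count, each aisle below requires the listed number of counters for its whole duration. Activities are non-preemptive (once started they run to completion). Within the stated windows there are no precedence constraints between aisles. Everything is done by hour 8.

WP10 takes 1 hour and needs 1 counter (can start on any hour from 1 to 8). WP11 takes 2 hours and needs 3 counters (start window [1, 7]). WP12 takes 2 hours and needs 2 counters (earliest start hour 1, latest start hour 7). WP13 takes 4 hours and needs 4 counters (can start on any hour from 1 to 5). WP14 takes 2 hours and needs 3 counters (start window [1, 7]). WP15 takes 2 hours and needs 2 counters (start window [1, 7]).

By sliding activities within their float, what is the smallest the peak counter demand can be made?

Early-start (WP10@1, WP11@1, WP12@1, WP13@1, WP14@1, WP15@1) gives peak 15: h1:15  h2:14  h3:4  h4:4  h5:0  h6:0  h7:0  h8:0.
Shift WP11→5, WP12→5, WP14→7, WP15→7.
Schedule WP10@1, WP11@5, WP12@5, WP13@1, WP14@7, WP15@7: h1:5  h2:4  h3:4  h4:4  h5:5  h6:5  h7:5  h8:5 — peak 5.
Total counter-hours = 37 over 8 hours ⇒ peak ≥ ⌈37/8⌉ = 5, so 5 is optimal.

5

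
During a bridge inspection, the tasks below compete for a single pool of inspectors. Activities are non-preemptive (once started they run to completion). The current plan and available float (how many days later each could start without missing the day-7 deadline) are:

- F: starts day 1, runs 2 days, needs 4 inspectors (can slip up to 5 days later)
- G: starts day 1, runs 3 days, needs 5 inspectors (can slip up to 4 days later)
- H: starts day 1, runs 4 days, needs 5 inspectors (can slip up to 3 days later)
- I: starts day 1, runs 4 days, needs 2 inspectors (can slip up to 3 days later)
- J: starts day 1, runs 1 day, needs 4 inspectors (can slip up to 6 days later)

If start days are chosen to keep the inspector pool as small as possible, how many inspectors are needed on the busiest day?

9

Early-start (F@1, G@1, H@1, I@1, J@1) gives peak 20: d1:20  d2:16  d3:12  d4:7  d5:0  d6:0  d7:0.
Shift H→4, I→3, J→7.
Schedule F@1, G@1, H@4, I@3, J@7: d1:9  d2:9  d3:7  d4:7  d5:7  d6:7  d7:9 — peak 9.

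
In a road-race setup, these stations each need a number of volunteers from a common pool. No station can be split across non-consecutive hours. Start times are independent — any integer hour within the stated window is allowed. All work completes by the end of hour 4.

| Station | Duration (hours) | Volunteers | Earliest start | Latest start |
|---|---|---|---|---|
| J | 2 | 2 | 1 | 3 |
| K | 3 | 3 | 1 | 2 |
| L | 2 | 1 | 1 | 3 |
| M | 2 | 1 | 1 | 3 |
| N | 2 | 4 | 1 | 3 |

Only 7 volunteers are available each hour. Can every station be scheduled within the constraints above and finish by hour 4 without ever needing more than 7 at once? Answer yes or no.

yes

Schedule J@1, K@1, L@1, M@1, N@3: h1:7  h2:7  h3:7  h4:4 — peak 7 ≤ 7.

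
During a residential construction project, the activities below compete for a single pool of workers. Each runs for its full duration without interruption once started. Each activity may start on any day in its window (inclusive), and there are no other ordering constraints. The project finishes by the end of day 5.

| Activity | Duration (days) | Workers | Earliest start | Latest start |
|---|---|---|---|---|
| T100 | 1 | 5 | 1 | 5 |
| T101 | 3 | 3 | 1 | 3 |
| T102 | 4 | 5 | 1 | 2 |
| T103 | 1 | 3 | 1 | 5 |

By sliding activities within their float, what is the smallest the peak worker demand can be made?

Early-start (T100@1, T101@1, T102@1, T103@1) gives peak 16: d1:16  d2:8  d3:8  d4:5  d5:0.
Shift T102→2, T103→4.
Schedule T100@1, T101@1, T102@2, T103@4: d1:8  d2:8  d3:8  d4:8  d5:5 — peak 8.
Total worker-days = 37 over 5 days ⇒ peak ≥ ⌈37/5⌉ = 8, so 8 is optimal.

8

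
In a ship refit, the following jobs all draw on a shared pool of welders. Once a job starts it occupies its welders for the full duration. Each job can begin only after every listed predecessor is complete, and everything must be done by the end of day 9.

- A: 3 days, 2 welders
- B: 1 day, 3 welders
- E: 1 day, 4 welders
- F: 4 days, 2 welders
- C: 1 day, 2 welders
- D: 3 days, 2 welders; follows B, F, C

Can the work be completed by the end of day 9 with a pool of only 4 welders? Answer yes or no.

yes

Schedule A@1, B@5, E@6, F@1, C@4, D@7: d1:4  d2:4  d3:4  d4:4  d5:3  d6:4  d7:2  d8:2  d9:2 — peak 4 ≤ 4.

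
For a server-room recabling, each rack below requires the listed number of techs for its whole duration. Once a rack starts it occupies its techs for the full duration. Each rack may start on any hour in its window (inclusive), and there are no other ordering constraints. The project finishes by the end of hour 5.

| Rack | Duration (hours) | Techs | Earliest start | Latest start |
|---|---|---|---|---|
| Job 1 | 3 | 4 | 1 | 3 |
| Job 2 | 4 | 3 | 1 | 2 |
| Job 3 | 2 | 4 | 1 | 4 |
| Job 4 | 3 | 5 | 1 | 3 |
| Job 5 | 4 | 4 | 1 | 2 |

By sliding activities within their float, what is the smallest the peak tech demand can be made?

16

Early-start (Job 1@1, Job 2@1, Job 3@1, Job 4@1, Job 5@1) gives peak 20: h1:20  h2:20  h3:16  h4:7  h5:0.
Shift Job 4→3.
Schedule Job 1@1, Job 2@1, Job 3@1, Job 4@3, Job 5@1: h1:15  h2:15  h3:16  h4:12  h5:5 — peak 16.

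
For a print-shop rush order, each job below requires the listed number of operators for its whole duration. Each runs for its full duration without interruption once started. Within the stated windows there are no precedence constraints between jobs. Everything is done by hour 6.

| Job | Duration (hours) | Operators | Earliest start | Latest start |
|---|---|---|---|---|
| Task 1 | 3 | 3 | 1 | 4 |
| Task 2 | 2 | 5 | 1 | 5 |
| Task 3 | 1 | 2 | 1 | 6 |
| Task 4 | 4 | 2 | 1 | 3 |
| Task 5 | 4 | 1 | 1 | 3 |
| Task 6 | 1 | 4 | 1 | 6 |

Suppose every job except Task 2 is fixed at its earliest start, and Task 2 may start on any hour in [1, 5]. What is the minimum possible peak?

12

Task 2@1: h1:17  h2:11  h3:6  h4:3  h5:0  h6:0 → peak 17
Task 2@2: h1:12  h2:11  h3:11  h4:3  h5:0  h6:0 → peak 12
Task 2@3: h1:12  h2:6  h3:11  h4:8  h5:0  h6:0 → peak 12
Task 2@4: h1:12  h2:6  h3:6  h4:8  h5:5  h6:0 → peak 12
Task 2@5: h1:12  h2:6  h3:6  h4:3  h5:5  h6:5 → peak 12
Best is Task 2@2, peak 12.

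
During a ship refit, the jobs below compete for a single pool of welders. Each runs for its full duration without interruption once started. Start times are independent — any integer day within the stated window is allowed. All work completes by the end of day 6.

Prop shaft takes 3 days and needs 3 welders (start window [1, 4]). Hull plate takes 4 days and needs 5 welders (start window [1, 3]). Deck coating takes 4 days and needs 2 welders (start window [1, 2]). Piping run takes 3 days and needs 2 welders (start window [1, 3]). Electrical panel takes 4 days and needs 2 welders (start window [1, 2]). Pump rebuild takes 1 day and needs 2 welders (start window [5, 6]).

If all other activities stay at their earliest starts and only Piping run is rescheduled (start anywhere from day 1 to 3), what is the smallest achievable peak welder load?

14

Piping run@1: d1:14  d2:14  d3:14  d4:9  d5:2  d6:0 → peak 14
Piping run@2: d1:12  d2:14  d3:14  d4:11  d5:2  d6:0 → peak 14
Piping run@3: d1:12  d2:12  d3:14  d4:11  d5:4  d6:0 → peak 14
Best is Piping run@1, peak 14.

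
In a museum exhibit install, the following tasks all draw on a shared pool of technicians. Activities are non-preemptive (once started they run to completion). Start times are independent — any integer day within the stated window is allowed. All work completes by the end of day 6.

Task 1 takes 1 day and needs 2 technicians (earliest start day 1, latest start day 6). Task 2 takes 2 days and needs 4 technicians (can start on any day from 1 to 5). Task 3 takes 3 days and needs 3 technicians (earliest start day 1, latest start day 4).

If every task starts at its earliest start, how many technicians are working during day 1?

9

At early start, day 1 has: Task 1, Task 2, Task 3.
Demand: 2 + 4 + 3 = 9.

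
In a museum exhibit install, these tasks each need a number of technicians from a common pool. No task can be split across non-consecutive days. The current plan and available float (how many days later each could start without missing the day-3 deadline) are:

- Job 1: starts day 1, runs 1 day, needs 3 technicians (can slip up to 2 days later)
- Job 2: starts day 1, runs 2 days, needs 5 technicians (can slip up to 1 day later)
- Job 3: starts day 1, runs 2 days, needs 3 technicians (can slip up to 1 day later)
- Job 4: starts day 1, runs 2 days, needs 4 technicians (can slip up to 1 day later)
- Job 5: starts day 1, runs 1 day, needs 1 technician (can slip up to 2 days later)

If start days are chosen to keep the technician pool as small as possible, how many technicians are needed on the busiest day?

Early-start (Job 1@1, Job 2@1, Job 3@1, Job 4@1, Job 5@1) gives peak 16: d1:16  d2:12  d3:0.
Shift Job 4→2.
Schedule Job 1@1, Job 2@1, Job 3@1, Job 4@2, Job 5@1: d1:12  d2:12  d3:4 — peak 12.

12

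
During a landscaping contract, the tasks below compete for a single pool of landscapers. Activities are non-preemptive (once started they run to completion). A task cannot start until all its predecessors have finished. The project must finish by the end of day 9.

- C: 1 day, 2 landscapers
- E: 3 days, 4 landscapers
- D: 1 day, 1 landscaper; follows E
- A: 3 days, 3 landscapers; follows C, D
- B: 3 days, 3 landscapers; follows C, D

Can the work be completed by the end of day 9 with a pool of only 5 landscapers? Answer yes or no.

no

The minimum achievable peak is 6; 5 < 6, so no feasible schedule stays within the cap.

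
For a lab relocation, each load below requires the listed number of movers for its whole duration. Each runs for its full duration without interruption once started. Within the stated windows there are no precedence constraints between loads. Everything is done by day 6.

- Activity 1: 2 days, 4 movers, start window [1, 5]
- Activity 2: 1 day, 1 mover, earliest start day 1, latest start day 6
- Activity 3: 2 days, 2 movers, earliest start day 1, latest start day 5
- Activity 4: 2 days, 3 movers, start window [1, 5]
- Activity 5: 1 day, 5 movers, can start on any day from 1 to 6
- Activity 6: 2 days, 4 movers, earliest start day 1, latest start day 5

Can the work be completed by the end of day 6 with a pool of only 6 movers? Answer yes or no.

The minimum achievable peak is 7; 6 < 7, so no feasible schedule stays within the cap.

no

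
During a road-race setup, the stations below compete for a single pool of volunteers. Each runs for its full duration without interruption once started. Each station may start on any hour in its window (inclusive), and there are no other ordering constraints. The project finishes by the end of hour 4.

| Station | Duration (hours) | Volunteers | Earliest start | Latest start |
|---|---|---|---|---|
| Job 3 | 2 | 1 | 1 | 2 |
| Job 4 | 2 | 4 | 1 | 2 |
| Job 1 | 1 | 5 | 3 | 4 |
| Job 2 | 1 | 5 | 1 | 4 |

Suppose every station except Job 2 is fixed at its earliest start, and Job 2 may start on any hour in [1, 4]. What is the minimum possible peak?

Job 2@1: h1:10  h2:5  h3:5  h4:0 → peak 10
Job 2@2: h1:5  h2:10  h3:5  h4:0 → peak 10
Job 2@3: h1:5  h2:5  h3:10  h4:0 → peak 10
Job 2@4: h1:5  h2:5  h3:5  h4:5 → peak 5
Best is Job 2@4, peak 5.

5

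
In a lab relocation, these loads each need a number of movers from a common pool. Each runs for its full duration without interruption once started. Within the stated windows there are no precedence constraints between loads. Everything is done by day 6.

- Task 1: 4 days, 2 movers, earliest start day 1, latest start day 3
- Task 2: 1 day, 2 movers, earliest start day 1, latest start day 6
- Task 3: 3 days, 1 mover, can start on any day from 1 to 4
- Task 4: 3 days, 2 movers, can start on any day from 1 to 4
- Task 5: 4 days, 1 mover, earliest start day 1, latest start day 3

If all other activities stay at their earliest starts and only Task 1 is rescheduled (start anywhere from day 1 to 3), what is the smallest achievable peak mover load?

6

Task 1@1: d1:8  d2:6  d3:6  d4:3  d5:0  d6:0 → peak 8
Task 1@2: d1:6  d2:6  d3:6  d4:3  d5:2  d6:0 → peak 6
Task 1@3: d1:6  d2:4  d3:6  d4:3  d5:2  d6:2 → peak 6
Best is Task 1@2, peak 6.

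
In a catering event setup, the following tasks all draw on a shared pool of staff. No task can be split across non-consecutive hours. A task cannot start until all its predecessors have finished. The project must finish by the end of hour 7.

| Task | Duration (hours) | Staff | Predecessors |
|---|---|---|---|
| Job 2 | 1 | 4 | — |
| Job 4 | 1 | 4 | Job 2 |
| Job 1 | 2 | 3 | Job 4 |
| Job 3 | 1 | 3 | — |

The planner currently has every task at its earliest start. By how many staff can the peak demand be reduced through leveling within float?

Early-start peak: h1:7  h2:4  h3:3  h4:3  h5:0  h6:0  h7:0 ⇒ 7.
Leveled (Job 2@1, Job 4@2, Job 1@3, Job 3@5): h1:4  h2:4  h3:3  h4:3  h5:3  h6:0  h7:0 ⇒ 4.
Reduction 7 − 4 = 3.

3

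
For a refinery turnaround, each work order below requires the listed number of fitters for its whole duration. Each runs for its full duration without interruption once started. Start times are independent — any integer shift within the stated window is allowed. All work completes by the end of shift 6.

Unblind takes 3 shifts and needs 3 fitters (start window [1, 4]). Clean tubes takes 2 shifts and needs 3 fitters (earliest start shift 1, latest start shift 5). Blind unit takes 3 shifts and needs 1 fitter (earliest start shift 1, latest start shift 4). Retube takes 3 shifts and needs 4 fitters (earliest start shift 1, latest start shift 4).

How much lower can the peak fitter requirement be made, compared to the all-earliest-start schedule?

5

Early-start peak: s1:11  s2:11  s3:8  s4:0  s5:0  s6:0 ⇒ 11.
Leveled (Unblind@1, Clean tubes@1, Blind unit@3, Retube@4): s1:6  s2:6  s3:4  s4:5  s5:5  s6:4 ⇒ 6.
Reduction 11 − 6 = 5.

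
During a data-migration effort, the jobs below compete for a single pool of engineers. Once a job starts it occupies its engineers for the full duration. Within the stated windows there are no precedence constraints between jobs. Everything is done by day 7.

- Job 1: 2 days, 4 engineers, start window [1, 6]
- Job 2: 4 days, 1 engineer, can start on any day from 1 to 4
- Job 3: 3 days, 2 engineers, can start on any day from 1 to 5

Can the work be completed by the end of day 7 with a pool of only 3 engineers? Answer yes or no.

The minimum achievable peak is 4; 3 < 4, so no feasible schedule stays within the cap.

no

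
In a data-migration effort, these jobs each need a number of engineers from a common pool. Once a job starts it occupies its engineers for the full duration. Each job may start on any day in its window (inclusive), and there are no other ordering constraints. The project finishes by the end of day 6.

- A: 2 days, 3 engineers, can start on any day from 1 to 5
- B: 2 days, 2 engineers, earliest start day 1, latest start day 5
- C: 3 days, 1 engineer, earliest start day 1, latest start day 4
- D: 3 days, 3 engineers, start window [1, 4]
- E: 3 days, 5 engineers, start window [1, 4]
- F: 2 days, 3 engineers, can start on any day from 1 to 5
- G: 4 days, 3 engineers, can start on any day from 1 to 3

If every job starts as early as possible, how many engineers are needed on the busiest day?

20

Early-start schedule: A@1, B@1, C@1, D@1, E@1, F@1, G@1.
Load per day: day 1: 20, day 2: 20, day 3: 12, day 4: 3, day 5: 0, day 6: 0.
Peak is 20.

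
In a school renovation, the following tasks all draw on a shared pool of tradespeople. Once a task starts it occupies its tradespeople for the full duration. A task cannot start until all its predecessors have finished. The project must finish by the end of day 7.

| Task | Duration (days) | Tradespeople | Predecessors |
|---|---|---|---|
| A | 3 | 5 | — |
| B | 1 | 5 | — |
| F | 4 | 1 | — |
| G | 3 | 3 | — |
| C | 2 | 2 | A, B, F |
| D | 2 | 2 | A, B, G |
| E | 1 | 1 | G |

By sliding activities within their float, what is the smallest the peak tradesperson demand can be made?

9

Early-start (A@1, B@1, F@1, G@1, C@5, D@4, E@4) gives peak 14: d1:14  d2:9  d3:9  d4:4  d5:4  d6:2  d7:0.
Shift B→4, D→5.
Schedule A@1, B@4, F@1, G@1, C@5, D@5, E@4: d1:9  d2:9  d3:9  d4:7  d5:4  d6:4  d7:0 — peak 9.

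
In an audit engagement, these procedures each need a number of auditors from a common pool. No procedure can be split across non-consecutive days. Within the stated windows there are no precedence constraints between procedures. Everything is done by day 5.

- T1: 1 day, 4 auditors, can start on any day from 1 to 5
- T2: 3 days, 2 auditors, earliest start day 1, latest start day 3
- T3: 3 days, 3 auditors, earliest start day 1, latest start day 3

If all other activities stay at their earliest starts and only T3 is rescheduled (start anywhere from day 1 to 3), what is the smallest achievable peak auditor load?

T3@1: d1:9  d2:5  d3:5  d4:0  d5:0 → peak 9
T3@2: d1:6  d2:5  d3:5  d4:3  d5:0 → peak 6
T3@3: d1:6  d2:2  d3:5  d4:3  d5:3 → peak 6
Best is T3@2, peak 6.

6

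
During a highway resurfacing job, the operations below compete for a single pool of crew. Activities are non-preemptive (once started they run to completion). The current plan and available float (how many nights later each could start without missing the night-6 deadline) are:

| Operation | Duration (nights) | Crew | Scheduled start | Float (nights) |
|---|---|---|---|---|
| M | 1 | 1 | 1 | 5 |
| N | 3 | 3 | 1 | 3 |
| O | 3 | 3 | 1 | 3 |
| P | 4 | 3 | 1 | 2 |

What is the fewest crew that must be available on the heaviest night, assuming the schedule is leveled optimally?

6

Early-start (M@1, N@1, O@1, P@1) gives peak 10: n1:10  n2:9  n3:9  n4:3  n5:0  n6:0.
Shift O→4, P→2.
Schedule M@1, N@1, O@4, P@2: n1:4  n2:6  n3:6  n4:6  n5:6  n6:3 — peak 6.
Total crew member-nights = 31 over 6 nights ⇒ peak ≥ ⌈31/6⌉ = 6, so 6 is optimal.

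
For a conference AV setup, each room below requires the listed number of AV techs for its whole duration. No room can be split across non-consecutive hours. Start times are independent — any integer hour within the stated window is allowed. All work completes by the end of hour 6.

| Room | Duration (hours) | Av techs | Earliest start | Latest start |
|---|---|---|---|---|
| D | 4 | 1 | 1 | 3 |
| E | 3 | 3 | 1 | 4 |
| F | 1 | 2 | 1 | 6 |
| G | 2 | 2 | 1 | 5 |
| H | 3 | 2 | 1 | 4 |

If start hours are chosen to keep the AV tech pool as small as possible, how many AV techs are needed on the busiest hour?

5

Early-start (D@1, E@1, F@1, G@1, H@1) gives peak 10: h1:10  h2:8  h3:6  h4:1  h5:0  h6:0.
Shift F→4, G→5, H→4.
Schedule D@1, E@1, F@4, G@5, H@4: h1:4  h2:4  h3:4  h4:5  h5:4  h6:4 — peak 5.
Total AV tech-hours = 25 over 6 hours ⇒ peak ≥ ⌈25/6⌉ = 5, so 5 is optimal.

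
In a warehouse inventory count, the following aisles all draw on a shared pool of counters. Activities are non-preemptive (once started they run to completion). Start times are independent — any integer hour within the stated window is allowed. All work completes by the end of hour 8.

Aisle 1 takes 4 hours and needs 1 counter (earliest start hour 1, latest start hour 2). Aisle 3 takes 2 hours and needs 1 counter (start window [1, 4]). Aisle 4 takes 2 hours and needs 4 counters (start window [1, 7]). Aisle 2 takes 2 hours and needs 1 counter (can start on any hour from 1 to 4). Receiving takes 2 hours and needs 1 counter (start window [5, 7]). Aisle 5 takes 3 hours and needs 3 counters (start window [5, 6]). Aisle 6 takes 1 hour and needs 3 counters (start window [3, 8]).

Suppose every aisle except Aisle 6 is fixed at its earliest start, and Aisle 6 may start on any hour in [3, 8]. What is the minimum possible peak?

Aisle 6@3: h1:7  h2:7  h3:4  h4:1  h5:4  h6:4  h7:3  h8:0 → peak 7
Aisle 6@4: h1:7  h2:7  h3:1  h4:4  h5:4  h6:4  h7:3  h8:0 → peak 7
Aisle 6@5: h1:7  h2:7  h3:1  h4:1  h5:7  h6:4  h7:3  h8:0 → peak 7
Aisle 6@6: h1:7  h2:7  h3:1  h4:1  h5:4  h6:7  h7:3  h8:0 → peak 7
Aisle 6@7: h1:7  h2:7  h3:1  h4:1  h5:4  h6:4  h7:6  h8:0 → peak 7
Aisle 6@8: h1:7  h2:7  h3:1  h4:1  h5:4  h6:4  h7:3  h8:3 → peak 7
Best is Aisle 6@3, peak 7.

7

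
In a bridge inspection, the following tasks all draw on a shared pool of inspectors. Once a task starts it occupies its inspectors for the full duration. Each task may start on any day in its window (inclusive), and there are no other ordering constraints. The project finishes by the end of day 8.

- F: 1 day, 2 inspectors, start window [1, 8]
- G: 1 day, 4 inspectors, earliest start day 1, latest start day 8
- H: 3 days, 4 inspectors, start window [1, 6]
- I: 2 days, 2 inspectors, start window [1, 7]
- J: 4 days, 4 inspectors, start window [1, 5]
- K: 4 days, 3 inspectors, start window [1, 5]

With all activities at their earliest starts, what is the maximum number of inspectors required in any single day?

19

Early-start schedule: F@1, G@1, H@1, I@1, J@1, K@1.
Load per day: day 1: 19, day 2: 13, day 3: 11, day 4: 7, day 5: 0, day 6: 0, day 7: 0, day 8: 0.
Peak is 19.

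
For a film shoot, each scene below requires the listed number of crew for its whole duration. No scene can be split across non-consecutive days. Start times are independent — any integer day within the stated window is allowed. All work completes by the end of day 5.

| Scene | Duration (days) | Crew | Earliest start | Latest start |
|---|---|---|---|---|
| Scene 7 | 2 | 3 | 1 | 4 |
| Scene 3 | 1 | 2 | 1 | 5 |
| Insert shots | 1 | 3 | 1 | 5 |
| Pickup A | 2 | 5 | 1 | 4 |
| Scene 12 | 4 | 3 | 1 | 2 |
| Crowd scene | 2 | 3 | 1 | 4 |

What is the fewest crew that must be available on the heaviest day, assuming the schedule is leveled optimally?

Early-start (Scene 7@1, Scene 3@1, Insert shots@1, Pickup A@1, Scene 12@1, Crowd scene@1) gives peak 19: d1:19  d2:14  d3:3  d4:3  d5:0.
Shift Pickup A→4, Scene 12→2, Crowd scene→2.
Schedule Scene 7@1, Scene 3@1, Insert shots@1, Pickup A@4, Scene 12@2, Crowd scene@2: d1:8  d2:9  d3:6  d4:8  d5:8 — peak 9.

9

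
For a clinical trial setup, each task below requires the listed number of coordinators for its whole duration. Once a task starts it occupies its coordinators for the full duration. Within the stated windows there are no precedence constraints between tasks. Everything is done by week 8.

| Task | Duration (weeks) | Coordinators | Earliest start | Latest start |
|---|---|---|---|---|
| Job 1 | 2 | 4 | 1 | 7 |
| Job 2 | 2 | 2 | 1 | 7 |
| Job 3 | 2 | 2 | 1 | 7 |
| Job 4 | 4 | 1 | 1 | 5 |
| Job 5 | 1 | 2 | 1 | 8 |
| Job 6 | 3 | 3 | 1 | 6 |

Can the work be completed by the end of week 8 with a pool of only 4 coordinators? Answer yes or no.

Schedule Job 1@1, Job 2@3, Job 3@3, Job 4@5, Job 5@5, Job 6@6: w1:4  w2:4  w3:4  w4:4  w5:3  w6:4  w7:4  w8:4 — peak 4 ≤ 4.

yes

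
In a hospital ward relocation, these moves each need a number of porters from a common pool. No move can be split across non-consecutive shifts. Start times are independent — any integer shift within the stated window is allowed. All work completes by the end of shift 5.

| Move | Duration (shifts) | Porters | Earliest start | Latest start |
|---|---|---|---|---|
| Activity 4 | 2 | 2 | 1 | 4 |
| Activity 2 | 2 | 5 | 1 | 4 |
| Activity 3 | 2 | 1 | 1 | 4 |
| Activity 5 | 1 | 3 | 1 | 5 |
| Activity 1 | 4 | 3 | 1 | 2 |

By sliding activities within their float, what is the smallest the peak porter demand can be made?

Early-start (Activity 4@1, Activity 2@1, Activity 3@1, Activity 5@1, Activity 1@1) gives peak 14: s1:14  s2:11  s3:3  s4:3  s5:0.
Shift Activity 2→3, Activity 1→2.
Schedule Activity 4@1, Activity 2@3, Activity 3@1, Activity 5@1, Activity 1@2: s1:6  s2:6  s3:8  s4:8  s5:3 — peak 8.

8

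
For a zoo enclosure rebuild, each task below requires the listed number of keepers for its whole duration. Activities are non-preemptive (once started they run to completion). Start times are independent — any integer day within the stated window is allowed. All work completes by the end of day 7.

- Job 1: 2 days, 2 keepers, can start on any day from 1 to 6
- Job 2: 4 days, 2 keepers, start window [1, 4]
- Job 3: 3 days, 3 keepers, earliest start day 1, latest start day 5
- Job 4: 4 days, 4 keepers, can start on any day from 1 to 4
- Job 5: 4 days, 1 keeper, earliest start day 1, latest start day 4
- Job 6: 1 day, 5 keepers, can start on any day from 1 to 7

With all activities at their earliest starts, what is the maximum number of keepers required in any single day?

Early-start schedule: Job 1@1, Job 2@1, Job 3@1, Job 4@1, Job 5@1, Job 6@1.
Load per day: day 1: 17, day 2: 12, day 3: 10, day 4: 7, day 5: 0, day 6: 0, day 7: 0.
Peak is 17.

17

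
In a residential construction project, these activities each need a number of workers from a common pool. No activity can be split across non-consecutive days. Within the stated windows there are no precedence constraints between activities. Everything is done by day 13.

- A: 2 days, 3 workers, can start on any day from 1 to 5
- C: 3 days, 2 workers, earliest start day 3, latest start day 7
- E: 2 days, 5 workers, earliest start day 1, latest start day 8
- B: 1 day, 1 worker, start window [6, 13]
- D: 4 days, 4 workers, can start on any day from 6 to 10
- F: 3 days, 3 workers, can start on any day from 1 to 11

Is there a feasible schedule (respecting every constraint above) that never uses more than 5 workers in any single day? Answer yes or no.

yes

Schedule A@1, C@3, E@6, B@8, D@8, F@3: d1:3  d2:3  d3:5  d4:5  d5:5  d6:5  d7:5  d8:5  d9:4  d10:4  d11:4  d12:0  d13:0 — peak 5 ≤ 5.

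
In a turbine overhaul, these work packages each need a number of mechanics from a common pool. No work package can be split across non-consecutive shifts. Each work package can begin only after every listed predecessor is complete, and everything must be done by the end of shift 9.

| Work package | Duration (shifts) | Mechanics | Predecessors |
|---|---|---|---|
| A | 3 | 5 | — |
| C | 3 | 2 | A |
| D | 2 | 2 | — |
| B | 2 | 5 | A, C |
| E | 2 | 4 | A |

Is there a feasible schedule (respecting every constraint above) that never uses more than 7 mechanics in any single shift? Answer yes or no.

yes

Schedule A@1, C@4, D@4, B@8, E@6: s1:5  s2:5  s3:5  s4:4  s5:4  s6:6  s7:4  s8:5  s9:5 — peak 6 ≤ 7.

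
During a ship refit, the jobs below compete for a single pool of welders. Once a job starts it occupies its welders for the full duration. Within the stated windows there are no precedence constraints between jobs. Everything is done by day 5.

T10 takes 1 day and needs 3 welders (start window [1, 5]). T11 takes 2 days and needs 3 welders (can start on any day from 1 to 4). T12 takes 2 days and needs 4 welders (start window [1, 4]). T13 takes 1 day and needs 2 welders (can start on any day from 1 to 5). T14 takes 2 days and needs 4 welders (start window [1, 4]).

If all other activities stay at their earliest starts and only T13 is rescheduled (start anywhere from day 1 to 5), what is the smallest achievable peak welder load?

14

T13@1: d1:16  d2:11  d3:0  d4:0  d5:0 → peak 16
T13@2: d1:14  d2:13  d3:0  d4:0  d5:0 → peak 14
T13@3: d1:14  d2:11  d3:2  d4:0  d5:0 → peak 14
T13@4: d1:14  d2:11  d3:0  d4:2  d5:0 → peak 14
T13@5: d1:14  d2:11  d3:0  d4:0  d5:2 → peak 14
Best is T13@2, peak 14.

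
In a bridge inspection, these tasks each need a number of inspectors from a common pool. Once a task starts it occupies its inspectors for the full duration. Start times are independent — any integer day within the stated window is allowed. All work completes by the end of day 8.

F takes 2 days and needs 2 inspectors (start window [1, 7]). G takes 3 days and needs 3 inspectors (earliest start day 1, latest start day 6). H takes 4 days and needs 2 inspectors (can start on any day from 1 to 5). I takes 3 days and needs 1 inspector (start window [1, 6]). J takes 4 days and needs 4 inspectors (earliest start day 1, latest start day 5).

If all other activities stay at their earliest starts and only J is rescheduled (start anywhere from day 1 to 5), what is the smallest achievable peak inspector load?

8

J@1: d1:12  d2:12  d3:10  d4:6  d5:0  d6:0  d7:0  d8:0 → peak 12
J@2: d1:8  d2:12  d3:10  d4:6  d5:4  d6:0  d7:0  d8:0 → peak 12
J@3: d1:8  d2:8  d3:10  d4:6  d5:4  d6:4  d7:0  d8:0 → peak 10
J@4: d1:8  d2:8  d3:6  d4:6  d5:4  d6:4  d7:4  d8:0 → peak 8
J@5: d1:8  d2:8  d3:6  d4:2  d5:4  d6:4  d7:4  d8:4 → peak 8
Best is J@4, peak 8.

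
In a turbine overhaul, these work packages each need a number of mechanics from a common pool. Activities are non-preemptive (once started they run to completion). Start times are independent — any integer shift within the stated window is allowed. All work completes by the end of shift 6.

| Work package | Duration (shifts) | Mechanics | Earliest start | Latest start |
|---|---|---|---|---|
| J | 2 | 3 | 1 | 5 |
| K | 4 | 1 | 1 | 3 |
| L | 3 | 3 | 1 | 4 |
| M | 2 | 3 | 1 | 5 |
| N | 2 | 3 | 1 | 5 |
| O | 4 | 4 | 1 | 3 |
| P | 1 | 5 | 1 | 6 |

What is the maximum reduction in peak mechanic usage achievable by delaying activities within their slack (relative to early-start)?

Early-start peak: s1:22  s2:17  s3:8  s4:5  s5:0  s6:0 ⇒ 22.
Leveled (J@1, K@1, L@1, M@1, N@4, O@3, P@6): s1:10  s2:10  s3:8  s4:8  s5:7  s6:9 ⇒ 10.
Reduction 22 − 10 = 12.

12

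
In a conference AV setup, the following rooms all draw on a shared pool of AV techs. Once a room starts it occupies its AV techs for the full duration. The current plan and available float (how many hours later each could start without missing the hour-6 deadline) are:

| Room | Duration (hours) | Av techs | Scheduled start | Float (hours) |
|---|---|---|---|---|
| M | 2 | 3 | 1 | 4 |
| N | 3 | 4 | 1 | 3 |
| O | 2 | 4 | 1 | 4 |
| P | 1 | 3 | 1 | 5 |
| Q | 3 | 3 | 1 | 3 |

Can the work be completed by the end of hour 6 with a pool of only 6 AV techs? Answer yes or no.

Total AV tech-hours = 38; over 6 hours the average is 38/6 > 6, so some hour must exceed 6.

no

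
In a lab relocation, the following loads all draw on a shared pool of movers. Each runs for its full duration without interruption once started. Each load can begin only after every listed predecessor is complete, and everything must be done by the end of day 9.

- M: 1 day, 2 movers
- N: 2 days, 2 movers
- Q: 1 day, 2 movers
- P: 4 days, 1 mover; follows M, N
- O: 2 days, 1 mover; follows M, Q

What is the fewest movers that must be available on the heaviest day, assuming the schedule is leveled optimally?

2

Early-start (M@1, N@1, Q@1, P@3, O@2) gives peak 6: d1:6  d2:3  d3:2  d4:1  d5:1  d6:1  d7:0  d8:0  d9:0.
Shift N→2, Q→4, P→5, O→5.
Schedule M@1, N@2, Q@4, P@5, O@5: d1:2  d2:2  d3:2  d4:2  d5:2  d6:2  d7:1  d8:1  d9:0 — peak 2.
Total mover-days = 14 over 9 days ⇒ peak ≥ ⌈14/9⌉ = 2, so 2 is optimal.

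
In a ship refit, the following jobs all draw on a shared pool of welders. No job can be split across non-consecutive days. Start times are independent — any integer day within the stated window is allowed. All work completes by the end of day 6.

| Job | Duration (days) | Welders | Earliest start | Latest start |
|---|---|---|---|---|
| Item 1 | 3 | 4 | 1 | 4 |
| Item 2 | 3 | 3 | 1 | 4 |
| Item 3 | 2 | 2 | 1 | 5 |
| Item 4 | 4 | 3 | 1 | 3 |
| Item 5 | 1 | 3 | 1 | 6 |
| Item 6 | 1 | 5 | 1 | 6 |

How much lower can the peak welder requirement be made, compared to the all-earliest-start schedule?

Early-start peak: d1:20  d2:12  d3:10  d4:3  d5:0  d6:0 ⇒ 20.
Leveled (Item 1@1, Item 2@4, Item 3@4, Item 4@1, Item 5@5, Item 6@6): d1:7  d2:7  d3:7  d4:8  d5:8  d6:8 ⇒ 8.
Reduction 20 − 8 = 12.

12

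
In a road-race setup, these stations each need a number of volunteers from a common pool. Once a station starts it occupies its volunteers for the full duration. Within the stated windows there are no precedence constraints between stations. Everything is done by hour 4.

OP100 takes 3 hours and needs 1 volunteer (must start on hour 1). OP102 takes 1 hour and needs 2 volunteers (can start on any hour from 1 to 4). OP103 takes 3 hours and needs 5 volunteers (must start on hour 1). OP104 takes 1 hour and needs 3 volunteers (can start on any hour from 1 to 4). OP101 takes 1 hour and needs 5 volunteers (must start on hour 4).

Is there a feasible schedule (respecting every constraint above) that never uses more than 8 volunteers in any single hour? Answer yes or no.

Schedule OP100@1, OP102@1, OP103@1, OP104@4, OP101@4: h1:8  h2:6  h3:6  h4:8 — peak 8 ≤ 8.

yes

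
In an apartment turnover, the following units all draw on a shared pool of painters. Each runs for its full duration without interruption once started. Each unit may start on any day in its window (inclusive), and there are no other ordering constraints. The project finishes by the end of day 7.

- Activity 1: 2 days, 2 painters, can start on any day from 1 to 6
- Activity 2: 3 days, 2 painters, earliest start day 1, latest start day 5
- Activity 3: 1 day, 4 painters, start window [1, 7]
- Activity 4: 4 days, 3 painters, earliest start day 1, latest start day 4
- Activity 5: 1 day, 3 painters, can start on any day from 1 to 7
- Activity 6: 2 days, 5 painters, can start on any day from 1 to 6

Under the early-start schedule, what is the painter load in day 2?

At early start, day 2 has: Activity 1, Activity 2, Activity 4, Activity 6.
Demand: 2 + 2 + 3 + 5 = 12.

12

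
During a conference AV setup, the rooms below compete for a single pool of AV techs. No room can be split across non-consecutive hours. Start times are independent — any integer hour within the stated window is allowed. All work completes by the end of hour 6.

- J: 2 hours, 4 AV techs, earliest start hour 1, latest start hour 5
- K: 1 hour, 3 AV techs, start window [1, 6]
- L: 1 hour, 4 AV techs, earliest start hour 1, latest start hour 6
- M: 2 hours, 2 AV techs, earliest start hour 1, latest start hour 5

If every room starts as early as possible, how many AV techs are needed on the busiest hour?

13

Early-start schedule: J@1, K@1, L@1, M@1.
Load per hour: hour 1: 13, hour 2: 6, hour 3: 0, hour 4: 0, hour 5: 0, hour 6: 0.
Peak is 13.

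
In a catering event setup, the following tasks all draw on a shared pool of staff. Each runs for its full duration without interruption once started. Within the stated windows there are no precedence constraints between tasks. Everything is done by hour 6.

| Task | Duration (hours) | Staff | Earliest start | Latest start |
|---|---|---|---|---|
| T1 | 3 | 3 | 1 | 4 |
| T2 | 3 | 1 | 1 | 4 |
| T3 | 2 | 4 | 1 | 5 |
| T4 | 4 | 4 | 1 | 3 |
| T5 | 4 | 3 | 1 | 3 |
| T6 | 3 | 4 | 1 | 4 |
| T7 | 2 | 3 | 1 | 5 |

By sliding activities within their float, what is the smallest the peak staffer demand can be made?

11

Early-start (T1@1, T2@1, T3@1, T4@1, T5@1, T6@1, T7@1) gives peak 22: h1:22  h2:22  h3:15  h4:7  h5:0  h6:0.
Shift T4→3, T6→4, T7→5.
Schedule T1@1, T2@1, T3@1, T4@3, T5@1, T6@4, T7@5: h1:11  h2:11  h3:11  h4:11  h5:11  h6:11 — peak 11.
Total staffer-hours = 66 over 6 hours ⇒ peak ≥ ⌈66/6⌉ = 11, so 11 is optimal.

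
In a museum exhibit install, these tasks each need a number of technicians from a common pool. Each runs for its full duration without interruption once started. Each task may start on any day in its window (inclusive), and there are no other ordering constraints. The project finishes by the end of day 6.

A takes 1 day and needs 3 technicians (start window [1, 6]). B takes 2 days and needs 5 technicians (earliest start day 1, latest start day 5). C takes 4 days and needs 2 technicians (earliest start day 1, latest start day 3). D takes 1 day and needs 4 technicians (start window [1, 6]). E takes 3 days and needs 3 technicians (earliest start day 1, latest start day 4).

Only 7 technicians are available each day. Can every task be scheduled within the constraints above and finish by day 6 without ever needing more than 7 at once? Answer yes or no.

Schedule A@1, B@2, C@1, D@5, E@4: d1:5  d2:7  d3:7  d4:5  d5:7  d6:3 — peak 7 ≤ 7.

yes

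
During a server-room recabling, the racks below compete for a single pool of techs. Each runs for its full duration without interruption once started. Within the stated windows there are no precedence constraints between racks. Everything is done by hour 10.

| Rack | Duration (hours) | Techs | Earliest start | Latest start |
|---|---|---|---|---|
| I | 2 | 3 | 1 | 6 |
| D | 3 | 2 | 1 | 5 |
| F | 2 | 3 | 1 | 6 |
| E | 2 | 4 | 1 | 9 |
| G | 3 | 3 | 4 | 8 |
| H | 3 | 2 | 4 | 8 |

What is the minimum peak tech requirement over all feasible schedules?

Early-start (I@1, D@1, F@1, E@1, G@4, H@4) gives peak 12: h1:12  h2:12  h3:2  h4:5  h5:5  h6:5  h7:0  h8:0  h9:0  h10:0.
Shift F→3, E→5, G→7, H→7.
Schedule I@1, D@1, F@3, E@5, G@7, H@7: h1:5  h2:5  h3:5  h4:3  h5:4  h6:4  h7:5  h8:5  h9:5  h10:0 — peak 5.
Total tech-hours = 41 over 10 hours ⇒ peak ≥ ⌈41/10⌉ = 5, so 5 is optimal.

5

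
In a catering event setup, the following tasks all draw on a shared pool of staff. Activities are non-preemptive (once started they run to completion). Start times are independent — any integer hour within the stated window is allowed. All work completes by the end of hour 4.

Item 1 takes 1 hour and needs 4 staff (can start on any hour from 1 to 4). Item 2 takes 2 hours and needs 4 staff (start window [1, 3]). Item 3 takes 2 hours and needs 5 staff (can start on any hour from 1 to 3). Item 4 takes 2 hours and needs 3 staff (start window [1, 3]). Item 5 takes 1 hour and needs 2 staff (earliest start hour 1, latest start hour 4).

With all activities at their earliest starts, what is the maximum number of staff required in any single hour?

Early-start schedule: Item 1@1, Item 2@1, Item 3@1, Item 4@1, Item 5@1.
Load per hour: hour 1: 18, hour 2: 12, hour 3: 0, hour 4: 0.
Peak is 18.

18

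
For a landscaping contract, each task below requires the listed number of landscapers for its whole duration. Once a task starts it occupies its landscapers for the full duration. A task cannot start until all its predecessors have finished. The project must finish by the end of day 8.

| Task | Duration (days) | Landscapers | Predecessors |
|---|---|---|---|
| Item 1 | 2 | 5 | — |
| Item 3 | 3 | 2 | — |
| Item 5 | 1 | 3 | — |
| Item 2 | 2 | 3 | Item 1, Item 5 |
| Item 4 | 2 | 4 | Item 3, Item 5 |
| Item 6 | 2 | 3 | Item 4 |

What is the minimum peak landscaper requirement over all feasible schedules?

Early-start (Item 1@1, Item 3@1, Item 5@1, Item 2@3, Item 4@4, Item 6@6) gives peak 10: d1:10  d2:7  d3:5  d4:7  d5:4  d6:3  d7:3  d8:0.
Shift Item 5→3, Item 2→4.
Schedule Item 1@1, Item 3@1, Item 5@3, Item 2@4, Item 4@4, Item 6@6: d1:7  d2:7  d3:5  d4:7  d5:7  d6:3  d7:3  d8:0 — peak 7.

7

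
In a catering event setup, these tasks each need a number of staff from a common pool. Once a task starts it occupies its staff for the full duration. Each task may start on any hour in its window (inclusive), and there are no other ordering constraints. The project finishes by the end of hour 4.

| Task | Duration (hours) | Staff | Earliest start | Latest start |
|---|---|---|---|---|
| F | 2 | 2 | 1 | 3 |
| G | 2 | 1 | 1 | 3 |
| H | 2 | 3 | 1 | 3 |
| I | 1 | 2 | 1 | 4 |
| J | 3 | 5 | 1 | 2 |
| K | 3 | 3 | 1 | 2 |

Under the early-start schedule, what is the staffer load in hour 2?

14

At early start, hour 2 has: F, G, H, J, K.
Demand: 2 + 1 + 3 + 5 + 3 = 14.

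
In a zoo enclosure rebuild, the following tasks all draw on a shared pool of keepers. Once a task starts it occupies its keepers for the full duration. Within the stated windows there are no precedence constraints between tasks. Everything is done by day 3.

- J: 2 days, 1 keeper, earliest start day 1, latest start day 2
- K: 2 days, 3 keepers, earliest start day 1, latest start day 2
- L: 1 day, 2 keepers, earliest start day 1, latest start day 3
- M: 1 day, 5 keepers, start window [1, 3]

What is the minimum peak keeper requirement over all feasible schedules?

Early-start (J@1, K@1, L@1, M@1) gives peak 11: d1:11  d2:4  d3:0.
Shift M→3.
Schedule J@1, K@1, L@1, M@3: d1:6  d2:4  d3:5 — peak 6.

6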